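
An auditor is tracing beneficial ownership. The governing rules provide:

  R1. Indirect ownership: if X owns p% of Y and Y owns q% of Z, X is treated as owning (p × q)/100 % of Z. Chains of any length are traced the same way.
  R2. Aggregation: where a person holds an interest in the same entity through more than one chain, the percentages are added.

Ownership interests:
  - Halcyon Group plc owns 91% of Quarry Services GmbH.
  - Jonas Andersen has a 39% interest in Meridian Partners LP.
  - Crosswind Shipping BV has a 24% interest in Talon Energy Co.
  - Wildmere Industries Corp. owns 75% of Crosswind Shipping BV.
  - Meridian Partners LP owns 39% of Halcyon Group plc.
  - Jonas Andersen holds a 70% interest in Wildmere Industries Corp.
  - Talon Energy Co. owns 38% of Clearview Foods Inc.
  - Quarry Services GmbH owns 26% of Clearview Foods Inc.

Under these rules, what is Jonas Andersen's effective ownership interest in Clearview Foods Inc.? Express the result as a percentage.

8.386686%

Chain via Meridian Partners LP → Halcyon Group plc → Quarry Services GmbH (R1): 39% × 39% × 91% × 26% = 3.598686% of Clearview Foods Inc.
Chain via Wildmere Industries Corp. → Crosswind Shipping BV → Talon Energy Co. (R1): 70% × 75% × 24% × 38% = 4.788% of Clearview Foods Inc.
Aggregating (R2): 3.598686% + 4.788% = 8.386686%.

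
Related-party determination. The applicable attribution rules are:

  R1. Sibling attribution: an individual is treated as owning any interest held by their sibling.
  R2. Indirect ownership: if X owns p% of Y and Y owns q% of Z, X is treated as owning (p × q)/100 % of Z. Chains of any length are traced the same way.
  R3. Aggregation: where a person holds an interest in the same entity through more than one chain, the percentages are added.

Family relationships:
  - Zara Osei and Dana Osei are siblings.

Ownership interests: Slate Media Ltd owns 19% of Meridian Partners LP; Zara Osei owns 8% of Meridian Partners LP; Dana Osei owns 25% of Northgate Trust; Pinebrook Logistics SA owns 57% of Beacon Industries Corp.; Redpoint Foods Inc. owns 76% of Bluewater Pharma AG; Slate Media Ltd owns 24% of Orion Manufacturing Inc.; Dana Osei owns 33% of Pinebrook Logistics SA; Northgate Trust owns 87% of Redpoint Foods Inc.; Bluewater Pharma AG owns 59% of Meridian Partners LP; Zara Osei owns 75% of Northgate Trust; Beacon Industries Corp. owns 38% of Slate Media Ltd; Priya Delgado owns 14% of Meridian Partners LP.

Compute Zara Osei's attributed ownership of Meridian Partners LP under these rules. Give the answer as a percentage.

By sibling attribution (R1), Zara Osei is treated as also owning Dana Osei's interest in Northgate Trust, giving 75% + 25% = 100%.
By sibling attribution (R1), Zara Osei is treated as owning Dana Osei's 33% interest in Pinebrook Logistics SA.
Chain via Northgate Trust → Redpoint Foods Inc. → Bluewater Pharma AG (R2): 100% × 87% × 76% × 59% = 39.0108% of Meridian Partners LP.
Direct interest in Meridian Partners LP: 8%.
Chain via Pinebrook Logistics SA → Beacon Industries Corp. → Slate Media Ltd (R2): 33% × 57% × 38% × 19% = 1.358082% of Meridian Partners LP.
Aggregating (R3): 39.0108% + 8% + 1.358082% = 48.368882%.

48.368882%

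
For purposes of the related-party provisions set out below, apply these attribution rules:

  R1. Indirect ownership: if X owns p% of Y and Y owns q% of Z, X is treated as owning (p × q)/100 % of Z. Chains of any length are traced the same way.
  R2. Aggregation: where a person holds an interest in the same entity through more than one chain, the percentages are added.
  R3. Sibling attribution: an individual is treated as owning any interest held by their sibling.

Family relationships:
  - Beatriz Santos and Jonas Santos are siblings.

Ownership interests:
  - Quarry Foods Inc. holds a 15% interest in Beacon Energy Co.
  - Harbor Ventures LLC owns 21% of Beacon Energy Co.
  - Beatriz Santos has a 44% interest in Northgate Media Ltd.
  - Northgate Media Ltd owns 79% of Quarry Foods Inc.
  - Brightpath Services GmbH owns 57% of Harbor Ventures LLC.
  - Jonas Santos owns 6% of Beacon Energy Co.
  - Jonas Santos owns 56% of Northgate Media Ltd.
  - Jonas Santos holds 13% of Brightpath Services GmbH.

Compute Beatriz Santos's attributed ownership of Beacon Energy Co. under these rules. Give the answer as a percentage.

19.4061%

By sibling attribution (R3), Beatriz Santos is treated as also owning Jonas Santos's interest in Northgate Media Ltd, giving 44% + 56% = 100%.
By sibling attribution (R3), Beatriz Santos is treated as owning Jonas Santos's 13% interest in Brightpath Services GmbH.
By sibling attribution (R3), Beatriz Santos is treated as owning Jonas Santos's 6% interest in Beacon Energy Co.
Chain via Northgate Media Ltd → Quarry Foods Inc. (R1): 100% × 79% × 15% = 11.85% of Beacon Energy Co.
Chain via Brightpath Services GmbH → Harbor Ventures LLC (R1): 13% × 57% × 21% = 1.5561% of Beacon Energy Co.
Direct interest in Beacon Energy Co: 6%.
Aggregating (R2): 11.85% + 1.5561% + 6% = 19.4061%.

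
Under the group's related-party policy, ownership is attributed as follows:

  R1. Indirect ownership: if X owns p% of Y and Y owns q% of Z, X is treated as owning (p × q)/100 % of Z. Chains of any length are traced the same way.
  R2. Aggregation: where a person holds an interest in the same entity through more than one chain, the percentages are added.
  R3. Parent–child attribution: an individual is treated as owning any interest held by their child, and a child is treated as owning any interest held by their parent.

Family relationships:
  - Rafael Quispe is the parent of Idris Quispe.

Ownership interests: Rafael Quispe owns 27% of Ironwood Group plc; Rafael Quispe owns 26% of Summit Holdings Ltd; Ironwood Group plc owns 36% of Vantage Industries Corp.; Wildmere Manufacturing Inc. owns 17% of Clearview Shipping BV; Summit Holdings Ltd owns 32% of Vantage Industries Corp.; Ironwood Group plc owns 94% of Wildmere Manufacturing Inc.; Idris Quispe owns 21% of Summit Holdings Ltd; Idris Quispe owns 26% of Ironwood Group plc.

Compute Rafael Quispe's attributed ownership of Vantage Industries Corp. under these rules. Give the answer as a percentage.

34.12%

By parent–child attribution (R3), Rafael Quispe is treated as also owning Idris Quispe's interest in Summit Holdings Ltd, giving 26% + 21% = 47%.
By parent–child attribution (R3), Rafael Quispe is treated as also owning Idris Quispe's interest in Ironwood Group plc, giving 27% + 26% = 53%.
Chain via Summit Holdings Ltd (R1): 47% × 32% = 15.04% of Vantage Industries Corp.
Chain via Ironwood Group plc (R1): 53% × 36% = 19.08% of Vantage Industries Corp.
Aggregating (R2): 15.04% + 19.08% = 34.12%.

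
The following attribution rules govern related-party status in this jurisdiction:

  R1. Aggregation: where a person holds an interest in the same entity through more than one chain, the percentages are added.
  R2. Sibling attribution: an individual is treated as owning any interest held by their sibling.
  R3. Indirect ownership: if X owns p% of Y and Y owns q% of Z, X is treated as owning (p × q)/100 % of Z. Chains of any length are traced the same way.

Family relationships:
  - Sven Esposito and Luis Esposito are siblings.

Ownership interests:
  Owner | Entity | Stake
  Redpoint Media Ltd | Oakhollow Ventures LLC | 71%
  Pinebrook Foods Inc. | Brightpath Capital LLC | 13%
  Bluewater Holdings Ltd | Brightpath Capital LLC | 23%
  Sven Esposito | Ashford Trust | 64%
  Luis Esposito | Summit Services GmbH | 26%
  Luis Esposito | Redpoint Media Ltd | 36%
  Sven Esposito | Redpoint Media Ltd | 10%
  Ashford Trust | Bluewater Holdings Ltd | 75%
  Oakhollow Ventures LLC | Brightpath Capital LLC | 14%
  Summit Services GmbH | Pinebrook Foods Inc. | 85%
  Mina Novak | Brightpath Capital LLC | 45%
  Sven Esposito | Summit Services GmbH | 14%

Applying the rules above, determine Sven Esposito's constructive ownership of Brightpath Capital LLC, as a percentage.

By sibling attribution (R2), Sven Esposito is treated as also owning Luis Esposito's interest in Redpoint Media Ltd, giving 10% + 36% = 46%.
By sibling attribution (R2), Sven Esposito is treated as also owning Luis Esposito's interest in Summit Services GmbH, giving 14% + 26% = 40%.
Chain via Ashford Trust → Bluewater Holdings Ltd (R3): 64% × 75% × 23% = 11.04% of Brightpath Capital LLC.
Chain via Redpoint Media Ltd → Oakhollow Ventures LLC (R3): 46% × 71% × 14% = 4.5724% of Brightpath Capital LLC.
Chain via Summit Services GmbH → Pinebrook Foods Inc. (R3): 40% × 85% × 13% = 4.42% of Brightpath Capital LLC.
Aggregating (R1): 11.04% + 4.5724% + 4.42% = 20.0324%.

20.0324%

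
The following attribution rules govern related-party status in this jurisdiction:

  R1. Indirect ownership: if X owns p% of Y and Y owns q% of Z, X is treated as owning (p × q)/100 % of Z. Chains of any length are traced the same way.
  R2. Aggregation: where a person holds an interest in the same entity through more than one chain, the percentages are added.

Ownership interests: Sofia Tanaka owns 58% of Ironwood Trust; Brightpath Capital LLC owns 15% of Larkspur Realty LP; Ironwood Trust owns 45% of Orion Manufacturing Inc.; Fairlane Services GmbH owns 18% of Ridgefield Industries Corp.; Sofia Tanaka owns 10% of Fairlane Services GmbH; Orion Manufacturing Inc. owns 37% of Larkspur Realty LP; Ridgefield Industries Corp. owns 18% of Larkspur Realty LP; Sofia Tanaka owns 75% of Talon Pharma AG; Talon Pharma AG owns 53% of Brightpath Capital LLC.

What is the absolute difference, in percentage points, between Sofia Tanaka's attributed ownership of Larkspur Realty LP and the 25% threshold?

9.0565

Chain via Fairlane Services GmbH → Ridgefield Industries Corp. (R1): 10% × 18% × 18% = 0.324% of Larkspur Realty LP.
Chain via Ironwood Trust → Orion Manufacturing Inc. (R1): 58% × 45% × 37% = 9.657% of Larkspur Realty LP.
Chain via Talon Pharma AG → Brightpath Capital LLC (R1): 75% × 53% × 15% = 5.9625% of Larkspur Realty LP.
Aggregating (R2): 0.324% + 9.657% + 5.9625% = 15.9435%.
15.9435% falls short of the 25% threshold by 9.0565 percentage points.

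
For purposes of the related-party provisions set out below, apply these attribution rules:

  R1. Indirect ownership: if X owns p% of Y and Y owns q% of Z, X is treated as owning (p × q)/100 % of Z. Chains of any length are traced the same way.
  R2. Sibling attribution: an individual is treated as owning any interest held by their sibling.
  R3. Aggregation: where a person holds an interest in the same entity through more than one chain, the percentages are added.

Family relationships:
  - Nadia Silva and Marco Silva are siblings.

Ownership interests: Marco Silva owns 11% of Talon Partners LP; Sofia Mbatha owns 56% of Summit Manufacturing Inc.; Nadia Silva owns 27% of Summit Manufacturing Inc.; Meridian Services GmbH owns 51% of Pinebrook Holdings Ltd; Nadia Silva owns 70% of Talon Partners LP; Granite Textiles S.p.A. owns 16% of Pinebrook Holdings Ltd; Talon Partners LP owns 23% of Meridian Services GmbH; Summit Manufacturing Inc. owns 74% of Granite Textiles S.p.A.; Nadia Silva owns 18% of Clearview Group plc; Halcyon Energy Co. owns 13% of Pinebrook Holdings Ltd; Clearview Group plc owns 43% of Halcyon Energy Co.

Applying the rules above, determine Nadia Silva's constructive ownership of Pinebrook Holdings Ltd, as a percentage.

13.7043%

By sibling attribution (R2), Nadia Silva is treated as also owning Marco Silva's interest in Talon Partners LP, giving 70% + 11% = 81%.
Chain via Talon Partners LP → Meridian Services GmbH (R1): 81% × 23% × 51% = 9.5013% of Pinebrook Holdings Ltd.
Chain via Summit Manufacturing Inc. → Granite Textiles S.p.A. (R1): 27% × 74% × 16% = 3.1968% of Pinebrook Holdings Ltd.
Chain via Clearview Group plc → Halcyon Energy Co. (R1): 18% × 43% × 13% = 1.0062% of Pinebrook Holdings Ltd.
Aggregating (R3): 9.5013% + 3.1968% + 1.0062% = 13.7043%.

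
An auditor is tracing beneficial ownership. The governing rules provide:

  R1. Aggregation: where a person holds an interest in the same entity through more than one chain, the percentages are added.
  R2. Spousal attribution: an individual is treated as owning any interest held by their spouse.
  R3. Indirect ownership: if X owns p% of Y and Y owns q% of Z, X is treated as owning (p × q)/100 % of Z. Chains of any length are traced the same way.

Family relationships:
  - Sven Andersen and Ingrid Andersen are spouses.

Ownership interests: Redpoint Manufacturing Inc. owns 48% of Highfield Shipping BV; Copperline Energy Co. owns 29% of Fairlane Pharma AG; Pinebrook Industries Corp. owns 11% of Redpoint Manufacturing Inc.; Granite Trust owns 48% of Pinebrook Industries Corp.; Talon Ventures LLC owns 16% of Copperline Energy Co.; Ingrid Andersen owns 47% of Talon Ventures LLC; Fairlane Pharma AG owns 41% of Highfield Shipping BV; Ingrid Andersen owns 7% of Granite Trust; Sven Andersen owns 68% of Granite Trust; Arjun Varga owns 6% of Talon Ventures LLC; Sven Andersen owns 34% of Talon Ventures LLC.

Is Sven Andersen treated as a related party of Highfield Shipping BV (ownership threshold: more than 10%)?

No

By spousal attribution (R2), Sven Andersen is treated as also owning Ingrid Andersen's interest in Granite Trust, giving 68% + 7% = 75%.
By spousal attribution (R2), Sven Andersen is treated as also owning Ingrid Andersen's interest in Talon Ventures LLC, giving 34% + 47% = 81%.
Chain via Granite Trust → Pinebrook Industries Corp. → Redpoint Manufacturing Inc. (R3): 75% × 48% × 11% × 48% = 1.9008% of Highfield Shipping BV.
Chain via Talon Ventures LLC → Copperline Energy Co. → Fairlane Pharma AG (R3): 81% × 16% × 29% × 41% = 1.540944% of Highfield Shipping BV.
Aggregating (R1): 1.9008% + 1.540944% = 3.441744%.
3.441744% does not exceed the 10% threshold, so Sven is not a related party to Highfield Shipping BV.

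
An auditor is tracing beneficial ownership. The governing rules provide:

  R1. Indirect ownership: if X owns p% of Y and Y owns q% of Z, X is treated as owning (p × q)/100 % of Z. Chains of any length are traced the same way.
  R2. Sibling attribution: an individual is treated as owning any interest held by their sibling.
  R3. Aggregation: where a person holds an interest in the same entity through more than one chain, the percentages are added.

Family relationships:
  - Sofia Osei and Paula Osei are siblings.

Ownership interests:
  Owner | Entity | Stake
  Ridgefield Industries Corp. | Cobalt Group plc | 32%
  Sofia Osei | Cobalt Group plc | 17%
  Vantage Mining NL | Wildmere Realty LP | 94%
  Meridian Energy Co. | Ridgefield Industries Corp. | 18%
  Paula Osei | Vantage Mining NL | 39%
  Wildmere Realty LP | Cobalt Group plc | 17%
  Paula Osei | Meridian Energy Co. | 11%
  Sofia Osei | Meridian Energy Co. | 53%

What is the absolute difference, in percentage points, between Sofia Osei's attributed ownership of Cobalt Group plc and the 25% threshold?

By sibling attribution (R2), Sofia Osei is treated as also owning Paula Osei's interest in Meridian Energy Co, giving 53% + 11% = 64%.
By sibling attribution (R2), Sofia Osei is treated as owning Paula Osei's 39% interest in Vantage Mining NL.
Chain via Meridian Energy Co. → Ridgefield Industries Corp. (R1): 64% × 18% × 32% = 3.6864% of Cobalt Group plc.
Direct interest in Cobalt Group plc: 17%.
Chain via Vantage Mining NL → Wildmere Realty LP (R1): 39% × 94% × 17% = 6.2322% of Cobalt Group plc.
Aggregating (R3): 3.6864% + 17% + 6.2322% = 26.9186%.
26.9186% exceeds the 25% threshold by 1.9186 percentage points.

1.9186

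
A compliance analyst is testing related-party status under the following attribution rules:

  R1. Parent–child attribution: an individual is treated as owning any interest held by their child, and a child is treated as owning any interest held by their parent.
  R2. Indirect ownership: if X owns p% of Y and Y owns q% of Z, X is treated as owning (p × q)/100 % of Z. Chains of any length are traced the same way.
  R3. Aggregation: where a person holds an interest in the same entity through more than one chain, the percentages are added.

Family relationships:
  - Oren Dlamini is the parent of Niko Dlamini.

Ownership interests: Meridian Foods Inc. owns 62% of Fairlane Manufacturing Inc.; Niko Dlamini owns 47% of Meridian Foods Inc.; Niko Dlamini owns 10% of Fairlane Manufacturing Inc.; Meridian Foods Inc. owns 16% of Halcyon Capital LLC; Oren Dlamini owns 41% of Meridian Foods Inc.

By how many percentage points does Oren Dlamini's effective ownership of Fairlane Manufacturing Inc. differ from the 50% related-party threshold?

14.56

By parent–child attribution (R1), Oren Dlamini is treated as also owning Niko Dlamini's interest in Meridian Foods Inc, giving 41% + 47% = 88%.
By parent–child attribution (R1), Oren Dlamini is treated as owning Niko Dlamini's 10% interest in Fairlane Manufacturing Inc.
Chain via Meridian Foods Inc. (R2): 88% × 62% = 54.56% of Fairlane Manufacturing Inc.
Direct interest in Fairlane Manufacturing Inc: 10%.
Aggregating (R3): 54.56% + 10% = 64.56%.
64.56% exceeds the 50% threshold by 14.56 percentage points.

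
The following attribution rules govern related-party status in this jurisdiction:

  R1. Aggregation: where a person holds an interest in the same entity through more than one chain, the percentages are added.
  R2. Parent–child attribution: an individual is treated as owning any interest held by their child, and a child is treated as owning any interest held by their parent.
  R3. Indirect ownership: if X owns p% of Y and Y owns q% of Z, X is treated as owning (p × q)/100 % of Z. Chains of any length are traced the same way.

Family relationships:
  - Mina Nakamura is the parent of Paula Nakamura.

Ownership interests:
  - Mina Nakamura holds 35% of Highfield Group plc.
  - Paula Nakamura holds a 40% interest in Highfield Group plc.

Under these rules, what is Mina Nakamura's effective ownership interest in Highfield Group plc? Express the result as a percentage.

75%

By parent–child attribution (R2), Mina Nakamura is treated as also owning Paula Nakamura's interest in Highfield Group plc, giving 35% + 40% = 75%.
Direct interest in Highfield Group plc: 75%.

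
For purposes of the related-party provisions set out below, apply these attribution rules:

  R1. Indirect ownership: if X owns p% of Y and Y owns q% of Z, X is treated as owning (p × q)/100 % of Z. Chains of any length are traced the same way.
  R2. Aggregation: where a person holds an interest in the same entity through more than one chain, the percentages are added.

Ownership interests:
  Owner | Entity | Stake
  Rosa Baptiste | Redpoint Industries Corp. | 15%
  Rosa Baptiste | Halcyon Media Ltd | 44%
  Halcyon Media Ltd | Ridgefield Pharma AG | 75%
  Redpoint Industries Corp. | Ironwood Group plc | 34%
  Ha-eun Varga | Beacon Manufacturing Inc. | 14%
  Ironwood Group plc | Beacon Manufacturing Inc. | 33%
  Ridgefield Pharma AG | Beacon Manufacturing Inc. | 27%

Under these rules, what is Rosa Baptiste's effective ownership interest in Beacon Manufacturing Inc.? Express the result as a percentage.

Chain via Redpoint Industries Corp. → Ironwood Group plc (R1): 15% × 34% × 33% = 1.683% of Beacon Manufacturing Inc.
Chain via Halcyon Media Ltd → Ridgefield Pharma AG (R1): 44% × 75% × 27% = 8.91% of Beacon Manufacturing Inc.
Aggregating (R2): 1.683% + 8.91% = 10.593%.

10.593%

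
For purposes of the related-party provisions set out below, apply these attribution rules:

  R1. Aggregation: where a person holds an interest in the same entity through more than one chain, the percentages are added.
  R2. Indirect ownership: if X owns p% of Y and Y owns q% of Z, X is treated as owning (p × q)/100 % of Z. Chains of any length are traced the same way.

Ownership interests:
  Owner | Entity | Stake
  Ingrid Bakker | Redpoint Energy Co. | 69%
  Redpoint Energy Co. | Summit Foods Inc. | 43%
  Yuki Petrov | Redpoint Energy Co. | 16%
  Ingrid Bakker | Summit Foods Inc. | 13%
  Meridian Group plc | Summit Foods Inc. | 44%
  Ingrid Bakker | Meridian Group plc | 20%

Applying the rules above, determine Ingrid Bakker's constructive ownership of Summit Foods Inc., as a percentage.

Chain via Redpoint Energy Co. (R2): 69% × 43% = 29.67% of Summit Foods Inc.
Chain via Meridian Group plc (R2): 20% × 44% = 8.8% of Summit Foods Inc.
Direct interest in Summit Foods Inc: 13%.
Aggregating (R1): 29.67% + 8.8% + 13% = 51.47%.

51.47%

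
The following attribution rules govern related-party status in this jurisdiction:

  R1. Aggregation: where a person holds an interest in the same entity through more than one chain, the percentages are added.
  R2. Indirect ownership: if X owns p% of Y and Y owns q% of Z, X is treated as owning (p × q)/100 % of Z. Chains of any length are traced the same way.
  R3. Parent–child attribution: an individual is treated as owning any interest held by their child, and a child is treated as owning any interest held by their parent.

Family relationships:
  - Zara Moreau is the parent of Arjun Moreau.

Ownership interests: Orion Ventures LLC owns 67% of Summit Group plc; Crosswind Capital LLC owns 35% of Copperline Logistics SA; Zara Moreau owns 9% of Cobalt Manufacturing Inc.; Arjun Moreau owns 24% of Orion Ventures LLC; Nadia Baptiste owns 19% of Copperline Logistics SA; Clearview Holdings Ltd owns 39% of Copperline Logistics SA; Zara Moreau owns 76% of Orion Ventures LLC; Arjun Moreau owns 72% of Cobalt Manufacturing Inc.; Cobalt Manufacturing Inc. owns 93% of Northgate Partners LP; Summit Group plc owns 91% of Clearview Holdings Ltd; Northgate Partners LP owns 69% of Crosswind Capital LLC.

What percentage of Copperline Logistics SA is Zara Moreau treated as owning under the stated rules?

By parent–child attribution (R3), Zara Moreau is treated as also owning Arjun Moreau's interest in Cobalt Manufacturing Inc, giving 9% + 72% = 81%.
By parent–child attribution (R3), Zara Moreau is treated as also owning Arjun Moreau's interest in Orion Ventures LLC, giving 76% + 24% = 100%.
Chain via Cobalt Manufacturing Inc. → Northgate Partners LP → Crosswind Capital LLC (R2): 81% × 93% × 69% × 35% = 18.192195% of Copperline Logistics SA.
Chain via Orion Ventures LLC → Summit Group plc → Clearview Holdings Ltd (R2): 100% × 67% × 91% × 39% = 23.7783% of Copperline Logistics SA.
Aggregating (R1): 18.192195% + 23.7783% = 41.970495%.

41.970495%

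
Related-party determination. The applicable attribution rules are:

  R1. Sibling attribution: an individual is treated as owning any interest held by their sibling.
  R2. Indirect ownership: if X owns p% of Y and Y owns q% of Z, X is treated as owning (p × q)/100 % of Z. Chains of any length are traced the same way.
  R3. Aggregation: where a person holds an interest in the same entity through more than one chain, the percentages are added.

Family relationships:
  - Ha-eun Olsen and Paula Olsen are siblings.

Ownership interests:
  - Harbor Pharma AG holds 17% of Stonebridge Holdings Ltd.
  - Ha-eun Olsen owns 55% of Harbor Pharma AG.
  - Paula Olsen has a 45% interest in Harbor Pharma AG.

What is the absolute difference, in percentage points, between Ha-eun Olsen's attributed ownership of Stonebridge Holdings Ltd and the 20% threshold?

By sibling attribution (R1), Ha-eun Olsen is treated as also owning Paula Olsen's interest in Harbor Pharma AG, giving 55% + 45% = 100%.
Chain via Harbor Pharma AG (R2): 100% × 17% = 17% of Stonebridge Holdings Ltd.
17% falls short of the 20% threshold by 3 percentage points.

3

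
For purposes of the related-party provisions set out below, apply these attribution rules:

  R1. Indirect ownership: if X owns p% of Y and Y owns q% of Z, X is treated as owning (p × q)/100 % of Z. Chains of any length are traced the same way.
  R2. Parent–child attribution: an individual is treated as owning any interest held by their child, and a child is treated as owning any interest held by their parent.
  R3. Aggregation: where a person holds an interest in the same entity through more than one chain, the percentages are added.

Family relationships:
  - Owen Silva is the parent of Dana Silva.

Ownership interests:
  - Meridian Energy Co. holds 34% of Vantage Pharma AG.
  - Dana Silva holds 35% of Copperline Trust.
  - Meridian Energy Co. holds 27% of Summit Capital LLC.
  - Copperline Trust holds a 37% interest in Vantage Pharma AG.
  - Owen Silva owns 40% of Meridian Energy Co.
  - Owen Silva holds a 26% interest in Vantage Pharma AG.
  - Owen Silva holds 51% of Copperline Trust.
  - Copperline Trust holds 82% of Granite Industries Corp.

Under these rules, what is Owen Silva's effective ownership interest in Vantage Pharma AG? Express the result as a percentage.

71.42%

By parent–child attribution (R2), Owen Silva is treated as also owning Dana Silva's interest in Copperline Trust, giving 51% + 35% = 86%.
Chain via Copperline Trust (R1): 86% × 37% = 31.82% of Vantage Pharma AG.
Chain via Meridian Energy Co. (R1): 40% × 34% = 13.6% of Vantage Pharma AG.
Direct interest in Vantage Pharma AG: 26%.
Aggregating (R3): 31.82% + 13.6% + 26% = 71.42%.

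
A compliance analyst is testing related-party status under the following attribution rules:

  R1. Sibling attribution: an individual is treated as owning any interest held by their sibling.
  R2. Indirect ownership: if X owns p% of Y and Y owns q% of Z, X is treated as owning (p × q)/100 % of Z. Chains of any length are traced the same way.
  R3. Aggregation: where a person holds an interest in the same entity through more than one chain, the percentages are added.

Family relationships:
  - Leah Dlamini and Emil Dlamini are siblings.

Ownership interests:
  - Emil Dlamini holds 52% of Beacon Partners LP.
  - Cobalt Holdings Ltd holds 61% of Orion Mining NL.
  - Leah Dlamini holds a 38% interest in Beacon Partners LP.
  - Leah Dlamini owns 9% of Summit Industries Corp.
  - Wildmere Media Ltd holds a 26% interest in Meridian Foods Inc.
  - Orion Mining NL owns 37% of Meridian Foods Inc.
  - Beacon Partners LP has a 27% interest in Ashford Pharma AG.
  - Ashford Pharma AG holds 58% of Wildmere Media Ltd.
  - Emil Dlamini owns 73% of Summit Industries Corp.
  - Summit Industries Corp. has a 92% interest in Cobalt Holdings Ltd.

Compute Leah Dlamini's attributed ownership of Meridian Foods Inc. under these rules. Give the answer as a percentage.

By sibling attribution (R1), Leah Dlamini is treated as also owning Emil Dlamini's interest in Summit Industries Corp, giving 9% + 73% = 82%.
By sibling attribution (R1), Leah Dlamini is treated as also owning Emil Dlamini's interest in Beacon Partners LP, giving 38% + 52% = 90%.
Chain via Summit Industries Corp. → Cobalt Holdings Ltd → Orion Mining NL (R2): 82% × 92% × 61% × 37% = 17.026808% of Meridian Foods Inc.
Chain via Beacon Partners LP → Ashford Pharma AG → Wildmere Media Ltd (R2): 90% × 27% × 58% × 26% = 3.66444% of Meridian Foods Inc.
Aggregating (R3): 17.026808% + 3.66444% = 20.691248%.

20.691248%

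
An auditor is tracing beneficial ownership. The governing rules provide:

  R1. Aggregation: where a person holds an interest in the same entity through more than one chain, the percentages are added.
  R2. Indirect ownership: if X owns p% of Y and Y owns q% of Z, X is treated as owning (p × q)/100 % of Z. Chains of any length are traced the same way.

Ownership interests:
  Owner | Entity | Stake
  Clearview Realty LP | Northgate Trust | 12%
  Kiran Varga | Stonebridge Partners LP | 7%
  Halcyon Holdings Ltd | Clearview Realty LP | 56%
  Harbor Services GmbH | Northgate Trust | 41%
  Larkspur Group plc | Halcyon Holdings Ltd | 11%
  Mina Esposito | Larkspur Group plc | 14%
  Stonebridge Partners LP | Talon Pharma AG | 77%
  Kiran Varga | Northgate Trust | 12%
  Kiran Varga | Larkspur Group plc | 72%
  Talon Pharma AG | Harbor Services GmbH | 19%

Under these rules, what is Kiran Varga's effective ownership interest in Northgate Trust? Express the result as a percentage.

12.952105%

Chain via Stonebridge Partners LP → Talon Pharma AG → Harbor Services GmbH (R2): 7% × 77% × 19% × 41% = 0.419881% of Northgate Trust.
Chain via Larkspur Group plc → Halcyon Holdings Ltd → Clearview Realty LP (R2): 72% × 11% × 56% × 12% = 0.532224% of Northgate Trust.
Direct interest in Northgate Trust: 12%.
Aggregating (R1): 0.419881% + 0.532224% + 12% = 12.952105%.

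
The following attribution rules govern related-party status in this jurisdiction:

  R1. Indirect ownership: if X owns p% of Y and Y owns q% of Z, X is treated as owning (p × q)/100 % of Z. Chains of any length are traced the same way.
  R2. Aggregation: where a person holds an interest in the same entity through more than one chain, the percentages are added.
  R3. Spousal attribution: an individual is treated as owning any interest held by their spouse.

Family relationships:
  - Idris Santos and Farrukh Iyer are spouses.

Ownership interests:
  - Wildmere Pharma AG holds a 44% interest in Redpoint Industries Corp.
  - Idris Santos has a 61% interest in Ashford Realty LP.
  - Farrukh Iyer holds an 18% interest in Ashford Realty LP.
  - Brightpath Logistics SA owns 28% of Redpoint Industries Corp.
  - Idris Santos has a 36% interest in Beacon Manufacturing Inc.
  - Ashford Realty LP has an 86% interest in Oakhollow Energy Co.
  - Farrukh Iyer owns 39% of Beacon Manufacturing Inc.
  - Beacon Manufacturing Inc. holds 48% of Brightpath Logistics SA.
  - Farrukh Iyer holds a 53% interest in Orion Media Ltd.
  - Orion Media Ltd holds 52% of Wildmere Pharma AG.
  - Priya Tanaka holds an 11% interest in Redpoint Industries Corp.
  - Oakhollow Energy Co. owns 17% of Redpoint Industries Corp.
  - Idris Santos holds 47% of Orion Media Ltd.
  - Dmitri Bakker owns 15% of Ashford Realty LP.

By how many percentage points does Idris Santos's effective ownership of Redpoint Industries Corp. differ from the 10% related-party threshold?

By spousal attribution (R3), Idris Santos is treated as also owning Farrukh Iyer's interest in Beacon Manufacturing Inc, giving 36% + 39% = 75%.
By spousal attribution (R3), Idris Santos is treated as also owning Farrukh Iyer's interest in Ashford Realty LP, giving 61% + 18% = 79%.
By spousal attribution (R3), Idris Santos is treated as also owning Farrukh Iyer's interest in Orion Media Ltd, giving 47% + 53% = 100%.
Chain via Beacon Manufacturing Inc. → Brightpath Logistics SA (R1): 75% × 48% × 28% = 10.08% of Redpoint Industries Corp.
Chain via Ashford Realty LP → Oakhollow Energy Co. (R1): 79% × 86% × 17% = 11.5498% of Redpoint Industries Corp.
Chain via Orion Media Ltd → Wildmere Pharma AG (R1): 100% × 52% × 44% = 22.88% of Redpoint Industries Corp.
Aggregating (R2): 10.08% + 11.5498% + 22.88% = 44.5098%.
44.5098% exceeds the 10% threshold by 34.5098 percentage points.

34.5098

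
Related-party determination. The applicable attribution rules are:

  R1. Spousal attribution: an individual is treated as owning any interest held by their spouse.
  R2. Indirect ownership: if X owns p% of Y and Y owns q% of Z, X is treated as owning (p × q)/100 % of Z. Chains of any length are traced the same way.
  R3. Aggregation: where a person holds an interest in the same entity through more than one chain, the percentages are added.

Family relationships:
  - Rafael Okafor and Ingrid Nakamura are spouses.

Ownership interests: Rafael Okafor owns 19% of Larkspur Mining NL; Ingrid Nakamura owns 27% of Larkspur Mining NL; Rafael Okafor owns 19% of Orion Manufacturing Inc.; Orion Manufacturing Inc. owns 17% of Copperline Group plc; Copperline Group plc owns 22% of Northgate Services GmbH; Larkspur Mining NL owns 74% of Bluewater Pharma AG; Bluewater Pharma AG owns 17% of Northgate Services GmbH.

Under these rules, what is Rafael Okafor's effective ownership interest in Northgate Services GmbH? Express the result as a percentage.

6.4974%

By spousal attribution (R1), Rafael Okafor is treated as also owning Ingrid Nakamura's interest in Larkspur Mining NL, giving 19% + 27% = 46%.
Chain via Orion Manufacturing Inc. → Copperline Group plc (R2): 19% × 17% × 22% = 0.7106% of Northgate Services GmbH.
Chain via Larkspur Mining NL → Bluewater Pharma AG (R2): 46% × 74% × 17% = 5.7868% of Northgate Services GmbH.
Aggregating (R3): 0.7106% + 5.7868% = 6.4974%.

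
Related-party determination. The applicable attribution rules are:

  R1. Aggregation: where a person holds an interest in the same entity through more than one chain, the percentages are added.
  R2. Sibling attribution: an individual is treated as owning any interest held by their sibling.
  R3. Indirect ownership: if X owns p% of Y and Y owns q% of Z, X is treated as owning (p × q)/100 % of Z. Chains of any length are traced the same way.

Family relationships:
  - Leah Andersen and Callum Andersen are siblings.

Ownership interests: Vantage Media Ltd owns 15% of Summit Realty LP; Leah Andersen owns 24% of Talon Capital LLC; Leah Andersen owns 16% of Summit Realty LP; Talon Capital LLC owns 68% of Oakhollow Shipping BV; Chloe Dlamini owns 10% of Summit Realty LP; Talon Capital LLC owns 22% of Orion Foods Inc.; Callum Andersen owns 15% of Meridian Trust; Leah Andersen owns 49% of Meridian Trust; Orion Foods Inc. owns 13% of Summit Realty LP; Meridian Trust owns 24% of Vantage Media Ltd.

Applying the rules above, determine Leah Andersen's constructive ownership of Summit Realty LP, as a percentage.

18.9904%

By sibling attribution (R2), Leah Andersen is treated as also owning Callum Andersen's interest in Meridian Trust, giving 49% + 15% = 64%.
Chain via Talon Capital LLC → Orion Foods Inc. (R3): 24% × 22% × 13% = 0.6864% of Summit Realty LP.
Chain via Meridian Trust → Vantage Media Ltd (R3): 64% × 24% × 15% = 2.304% of Summit Realty LP.
Direct interest in Summit Realty LP: 16%.
Aggregating (R1): 0.6864% + 2.304% + 16% = 18.9904%.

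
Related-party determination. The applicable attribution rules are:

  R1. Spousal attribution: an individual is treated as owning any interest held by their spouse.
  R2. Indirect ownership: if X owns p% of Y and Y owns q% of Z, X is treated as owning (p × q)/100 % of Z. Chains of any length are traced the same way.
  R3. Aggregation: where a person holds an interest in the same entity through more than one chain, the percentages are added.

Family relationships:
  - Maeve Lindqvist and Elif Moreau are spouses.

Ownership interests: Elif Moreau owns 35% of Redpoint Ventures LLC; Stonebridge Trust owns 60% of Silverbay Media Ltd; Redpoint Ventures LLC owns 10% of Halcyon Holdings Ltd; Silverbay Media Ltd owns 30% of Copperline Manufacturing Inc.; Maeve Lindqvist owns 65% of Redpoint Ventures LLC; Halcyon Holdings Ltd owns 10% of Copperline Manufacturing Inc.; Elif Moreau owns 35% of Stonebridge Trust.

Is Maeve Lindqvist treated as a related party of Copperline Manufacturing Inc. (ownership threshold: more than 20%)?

By spousal attribution (R1), Maeve Lindqvist is treated as also owning Elif Moreau's interest in Redpoint Ventures LLC, giving 65% + 35% = 100%.
By spousal attribution (R1), Maeve Lindqvist is treated as owning Elif Moreau's 35% interest in Stonebridge Trust.
Chain via Redpoint Ventures LLC → Halcyon Holdings Ltd (R2): 100% × 10% × 10% = 1% of Copperline Manufacturing Inc.
Chain via Stonebridge Trust → Silverbay Media Ltd (R2): 35% × 60% × 30% = 6.3% of Copperline Manufacturing Inc.
Aggregating (R3): 1% + 6.3% = 7.3%.
7.3% does not exceed the 20% threshold, so Maeve is not a related party to Copperline Manufacturing Inc.

No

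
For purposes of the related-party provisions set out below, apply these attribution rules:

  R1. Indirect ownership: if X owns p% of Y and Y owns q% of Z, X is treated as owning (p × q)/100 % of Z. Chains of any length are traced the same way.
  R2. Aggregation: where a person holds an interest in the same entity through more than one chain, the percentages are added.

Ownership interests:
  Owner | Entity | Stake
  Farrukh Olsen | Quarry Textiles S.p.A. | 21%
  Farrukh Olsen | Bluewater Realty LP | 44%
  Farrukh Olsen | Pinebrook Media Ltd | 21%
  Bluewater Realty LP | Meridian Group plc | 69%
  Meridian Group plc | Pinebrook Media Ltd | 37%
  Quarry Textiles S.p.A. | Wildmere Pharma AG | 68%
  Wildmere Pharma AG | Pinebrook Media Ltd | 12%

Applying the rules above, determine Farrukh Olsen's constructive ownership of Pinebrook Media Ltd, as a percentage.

Chain via Quarry Textiles S.p.A. → Wildmere Pharma AG (R1): 21% × 68% × 12% = 1.7136% of Pinebrook Media Ltd.
Chain via Bluewater Realty LP → Meridian Group plc (R1): 44% × 69% × 37% = 11.2332% of Pinebrook Media Ltd.
Direct interest in Pinebrook Media Ltd: 21%.
Aggregating (R2): 1.7136% + 11.2332% + 21% = 33.9468%.

33.9468%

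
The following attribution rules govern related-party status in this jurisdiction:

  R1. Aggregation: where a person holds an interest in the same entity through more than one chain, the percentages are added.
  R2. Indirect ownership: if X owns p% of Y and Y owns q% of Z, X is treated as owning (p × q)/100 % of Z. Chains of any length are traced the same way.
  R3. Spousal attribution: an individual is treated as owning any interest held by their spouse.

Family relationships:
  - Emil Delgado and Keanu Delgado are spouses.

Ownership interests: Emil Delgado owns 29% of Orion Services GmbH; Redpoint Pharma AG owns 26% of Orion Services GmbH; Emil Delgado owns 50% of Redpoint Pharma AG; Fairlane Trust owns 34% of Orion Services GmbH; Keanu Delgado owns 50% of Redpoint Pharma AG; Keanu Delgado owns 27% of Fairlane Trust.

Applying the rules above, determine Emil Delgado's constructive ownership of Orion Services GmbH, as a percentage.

64.18%

By spousal attribution (R3), Emil Delgado is treated as also owning Keanu Delgado's interest in Redpoint Pharma AG, giving 50% + 50% = 100%.
By spousal attribution (R3), Emil Delgado is treated as owning Keanu Delgado's 27% interest in Fairlane Trust.
Chain via Redpoint Pharma AG (R2): 100% × 26% = 26% of Orion Services GmbH.
Direct interest in Orion Services GmbH: 29%.
Chain via Fairlane Trust (R2): 27% × 34% = 9.18% of Orion Services GmbH.
Aggregating (R1): 26% + 29% + 9.18% = 64.18%.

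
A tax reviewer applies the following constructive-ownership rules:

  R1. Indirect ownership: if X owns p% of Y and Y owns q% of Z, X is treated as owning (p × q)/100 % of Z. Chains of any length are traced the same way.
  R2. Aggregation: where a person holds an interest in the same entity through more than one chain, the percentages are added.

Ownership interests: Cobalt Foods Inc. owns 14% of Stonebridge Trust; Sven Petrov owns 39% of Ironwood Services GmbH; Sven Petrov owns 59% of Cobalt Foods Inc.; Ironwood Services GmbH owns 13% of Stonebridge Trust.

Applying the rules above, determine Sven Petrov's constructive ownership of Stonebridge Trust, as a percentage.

13.33%

Chain via Cobalt Foods Inc. (R1): 59% × 14% = 8.26% of Stonebridge Trust.
Chain via Ironwood Services GmbH (R1): 39% × 13% = 5.07% of Stonebridge Trust.
Aggregating (R2): 8.26% + 5.07% = 13.33%.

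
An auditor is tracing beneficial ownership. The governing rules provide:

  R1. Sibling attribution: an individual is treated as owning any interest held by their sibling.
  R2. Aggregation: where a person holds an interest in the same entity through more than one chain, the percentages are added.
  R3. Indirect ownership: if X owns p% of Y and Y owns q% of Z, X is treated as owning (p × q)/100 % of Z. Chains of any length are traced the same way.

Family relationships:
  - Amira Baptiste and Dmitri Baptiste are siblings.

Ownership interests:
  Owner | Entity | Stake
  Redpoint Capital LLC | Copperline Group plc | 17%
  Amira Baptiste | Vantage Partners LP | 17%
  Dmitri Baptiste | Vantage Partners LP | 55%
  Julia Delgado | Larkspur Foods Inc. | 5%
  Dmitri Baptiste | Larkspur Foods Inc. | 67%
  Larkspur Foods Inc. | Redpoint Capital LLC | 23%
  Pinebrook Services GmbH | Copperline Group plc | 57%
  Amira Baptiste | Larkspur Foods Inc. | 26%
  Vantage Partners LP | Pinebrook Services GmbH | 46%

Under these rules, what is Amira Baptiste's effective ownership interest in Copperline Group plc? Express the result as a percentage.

By sibling attribution (R1), Amira Baptiste is treated as also owning Dmitri Baptiste's interest in Larkspur Foods Inc, giving 26% + 67% = 93%.
By sibling attribution (R1), Amira Baptiste is treated as also owning Dmitri Baptiste's interest in Vantage Partners LP, giving 17% + 55% = 72%.
Chain via Larkspur Foods Inc. → Redpoint Capital LLC (R3): 93% × 23% × 17% = 3.6363% of Copperline Group plc.
Chain via Vantage Partners LP → Pinebrook Services GmbH (R3): 72% × 46% × 57% = 18.8784% of Copperline Group plc.
Aggregating (R2): 3.6363% + 18.8784% = 22.5147%.

22.5147%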